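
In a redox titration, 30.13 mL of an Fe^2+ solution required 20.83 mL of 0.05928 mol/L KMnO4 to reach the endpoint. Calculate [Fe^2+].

0.205 M

n(KMnO4) = 0.05928 x 0.02083 = 0.001235 mol.
From the balanced equation, 1 mol KMnO4 reacts with 5 mol Fe^2+, so n(Fe^2+) = 0.001235 x 5/1 = 0.006174 mol.
[Fe^2+] = 0.006174 / 0.03013 L = 0.205 M.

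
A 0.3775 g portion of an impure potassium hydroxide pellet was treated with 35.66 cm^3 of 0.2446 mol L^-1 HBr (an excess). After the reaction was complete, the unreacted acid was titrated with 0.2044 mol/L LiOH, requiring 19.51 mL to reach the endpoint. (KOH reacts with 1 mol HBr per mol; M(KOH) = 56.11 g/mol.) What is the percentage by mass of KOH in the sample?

Total n(HBr) added = 0.2446 x 0.03566 = 0.008722 mol.
n(LiOH) used = 0.2044 x 0.01951 = 0.003988 mol, which equals the excess n(HBr).
So n(HBr) consumed by the sample = 0.008722 - 0.003988 = 0.004735 mol.
n(KOH) = 0.004735 / 1 = 0.004735 mol.
mass KOH = 0.004735 x 56.11 = 0.2657 g, so %KOH = 0.2657/0.3775 x 100 = 70.4%.

70.4%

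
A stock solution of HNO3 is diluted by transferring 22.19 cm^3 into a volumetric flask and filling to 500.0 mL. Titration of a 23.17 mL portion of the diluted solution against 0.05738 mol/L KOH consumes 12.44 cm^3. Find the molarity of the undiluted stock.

0.694 M

n(KOH) = 0.05738 x 0.01244 = 0.0007138 mol.
n(HNO3) in the aliquot = 0.0007138 mol.
[diluted HNO3] = 0.0007138 / 0.02317 = 0.03081 M.
Dilution factor = 500.0/22.19 = 22.53, so [stock] = 0.03081 x 22.53 = 0.694 M.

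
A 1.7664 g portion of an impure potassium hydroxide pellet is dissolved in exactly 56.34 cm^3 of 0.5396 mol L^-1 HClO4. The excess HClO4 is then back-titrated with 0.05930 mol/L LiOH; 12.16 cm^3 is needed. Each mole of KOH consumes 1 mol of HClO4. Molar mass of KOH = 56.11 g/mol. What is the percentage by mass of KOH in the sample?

Total n(HClO4) added = 0.5396 x 0.05634 = 0.03040 mol.
n(LiOH) used = 0.05930 x 0.01216 = 0.0007211 mol, which equals the excess n(HClO4).
So n(HClO4) consumed by the sample = 0.03040 - 0.0007211 = 0.02968 mol.
n(KOH) = 0.02968 / 1 = 0.02968 mol.
mass KOH = 0.02968 x 56.11 = 1.665 g, so %KOH = 1.665/1.7664 x 100 = 94.3%.

94.3%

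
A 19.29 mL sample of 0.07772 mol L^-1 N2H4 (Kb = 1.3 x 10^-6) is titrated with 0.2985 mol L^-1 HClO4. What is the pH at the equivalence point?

4.66

n(N2H4) = 0.07772 x 0.01929 = 0.001499 mol; V(HClO4) at equivalence = 0.001499/0.2985 = 0.005023 L.
At equivalence the base is fully converted to N2H5+; total volume = 0.02431 L, so [N2H5+] = 0.001499/0.02431 = 0.06166 M.
Ka(N2H5+) = Kw/Kb = 1.0e-14 / 1.3 x 10^-6 = 7.69e-9.
[H^+] = sqrt(Ka x [N2H5+]) = sqrt(7.69e-9 x 0.06166) = 2.18e-5 M.
pH = -log(2.18e-5) = 4.66.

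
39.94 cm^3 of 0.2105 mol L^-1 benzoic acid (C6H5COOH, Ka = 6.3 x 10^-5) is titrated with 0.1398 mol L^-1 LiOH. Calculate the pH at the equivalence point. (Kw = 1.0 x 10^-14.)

n(C6H5COOH) = 0.2105 x 0.03994 = 0.008407 mol; V(LiOH) at equivalence = 0.008407/0.1398 = 0.06014 L.
At equivalence all the acid is converted to C6H5COO-; total volume = 0.03994 + 0.06014 = 0.1001 L, so [C6H5COO-] = 0.008407/0.1001 = 0.08401 M.
Kb = Kw/Ka = 1.0e-14 / 6.3 x 10^-5 = 1.59e-10.
[OH^-] = sqrt(Kb x [C6H5COO-]) = sqrt(1.59e-10 x 0.08401) = 3.65e-6 M.
pOH = 5.44, so pH = 14.00 - 5.44 = 8.56.

8.56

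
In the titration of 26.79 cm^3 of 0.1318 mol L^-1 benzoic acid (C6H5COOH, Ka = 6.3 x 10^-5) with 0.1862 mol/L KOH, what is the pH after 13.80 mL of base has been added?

Initial n(C6H5COOH) = 0.1318 x 0.02679 = 0.003531 mol.
n(KOH) added = 0.1862 x 0.01380 = 0.002570 mol, converting that many moles of C6H5COOH to C6H5COO-.
Remaining n(C6H5COOH) = 0.0009614 mol; n(C6H5COO-) = 0.002570 mol.
By Henderson-Hasselbalch, pH = pKa + log([A^-]/[HA]) = 4.20 + log(0.002570/0.0009614) = 4.20 + (+0.43) = 4.63.

4.63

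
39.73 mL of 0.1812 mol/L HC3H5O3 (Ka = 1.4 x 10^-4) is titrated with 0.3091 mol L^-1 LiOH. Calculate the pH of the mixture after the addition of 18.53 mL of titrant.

Initial n(HC3H5O3) = 0.1812 x 0.03973 = 0.007199 mol.
n(LiOH) added = 0.3091 x 0.01853 = 0.005728 mol, converting that many moles of HC3H5O3 to C3H5O3-.
Remaining n(HC3H5O3) = 0.001471 mol; n(C3H5O3-) = 0.005728 mol.
By Henderson-Hasselbalch, pH = pKa + log([A^-]/[HA]) = 3.85 + log(0.005728/0.001471) = 3.85 + (+0.59) = 4.44.

4.44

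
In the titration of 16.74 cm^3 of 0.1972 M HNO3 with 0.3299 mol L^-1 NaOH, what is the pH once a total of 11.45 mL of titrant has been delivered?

12.23

n(acid) = 0.1972 x 0.01674 = 0.003301 mol; n(NaOH) added = 0.3299 x 0.01145 = 0.003777 mol.
Base is in excess by 0.003777 - 0.003301 = 0.0004762 mol in a total volume of 0.02819 L.
[OH^-] = 0.0004762/0.02819 = 0.01689 M, so pOH = 1.77 and pH = 14.00 - 1.77 = 12.23.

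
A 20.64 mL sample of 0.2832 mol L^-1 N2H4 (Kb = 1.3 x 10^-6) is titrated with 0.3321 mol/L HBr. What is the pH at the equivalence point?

4.46

n(N2H4) = 0.2832 x 0.02064 = 0.005845 mol; V(HBr) at equivalence = 0.005845/0.3321 = 0.01760 L.
At equivalence the base is fully converted to N2H5+; total volume = 0.03824 L, so [N2H5+] = 0.005845/0.03824 = 0.1529 M.
Ka(N2H5+) = Kw/Kb = 1.0e-14 / 1.3 x 10^-6 = 7.69e-9.
[H^+] = sqrt(Ka x [N2H5+]) = sqrt(7.69e-9 x 0.1529) = 3.43e-5 M.
pH = -log(3.43e-5) = 4.46.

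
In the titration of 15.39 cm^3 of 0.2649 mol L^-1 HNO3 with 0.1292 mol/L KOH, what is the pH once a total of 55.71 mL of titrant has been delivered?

12.64

n(acid) = 0.2649 x 0.01539 = 0.004077 mol; n(KOH) added = 0.1292 x 0.05571 = 0.007198 mol.
Base is in excess by 0.007198 - 0.004077 = 0.003121 mol in a total volume of 0.07110 L.
[OH^-] = 0.003121/0.07110 = 0.04389 M, so pOH = 1.36 and pH = 14.00 - 1.36 = 12.64.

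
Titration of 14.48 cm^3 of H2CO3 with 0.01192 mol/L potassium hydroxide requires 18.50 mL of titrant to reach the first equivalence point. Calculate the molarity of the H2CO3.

n(KOH) = 0.01192 x 0.01850 = 0.0002205 mol.
At the first equivalence point, 1 mol OH^- react per mol H2CO3, so n(H2CO3) = 0.0002205 / 1 = 0.0002205 mol.
[H2CO3] = 0.0002205 / 0.01448 L = 0.0152 M.

0.0152 M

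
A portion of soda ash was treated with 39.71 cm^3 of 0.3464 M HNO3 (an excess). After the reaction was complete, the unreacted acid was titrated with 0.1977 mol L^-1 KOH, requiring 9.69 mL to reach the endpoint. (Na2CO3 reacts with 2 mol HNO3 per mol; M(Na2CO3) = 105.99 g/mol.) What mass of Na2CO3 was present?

0.627 g

Total n(HNO3) added = 0.3464 x 0.03971 = 0.01376 mol.
n(KOH) used = 0.1977 x 0.009690 = 0.001916 mol, which equals the excess n(HNO3).
So n(HNO3) consumed by the sample = 0.01376 - 0.001916 = 0.01184 mol.
n(Na2CO3) = 0.01184 / 2 = 0.005920 mol.
mass = 0.005920 mol x 105.99 g/mol = 0.627 g.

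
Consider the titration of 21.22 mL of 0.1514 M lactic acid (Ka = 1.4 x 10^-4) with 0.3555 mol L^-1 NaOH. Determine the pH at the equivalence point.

n(HC3H5O3) = 0.1514 x 0.02122 = 0.003213 mol; V(NaOH) at equivalence = 0.003213/0.3555 = 0.009037 L.
At equivalence all the acid is converted to C3H5O3-; total volume = 0.02122 + 0.009037 = 0.03026 L, so [C3H5O3-] = 0.003213/0.03026 = 0.1062 M.
Kb = Kw/Ka = 1.0e-14 / 1.4 x 10^-4 = 7.14e-11.
[OH^-] = sqrt(Kb x [C3H5O3-]) = sqrt(7.14e-11 x 0.1062) = 2.75e-6 M.
pOH = 5.56, so pH = 14.00 - 5.56 = 8.44.

8.44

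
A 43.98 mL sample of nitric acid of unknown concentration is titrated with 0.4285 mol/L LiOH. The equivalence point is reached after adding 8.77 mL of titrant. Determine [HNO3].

0.0854 M

n(LiOH) delivered = 0.4285 x 0.008770 = 0.003758 mol.
For a 1:1 reaction, n(HNO3) = 0.003758 mol.
[HNO3] = 0.003758 mol / 0.04398 L = 0.0854 M.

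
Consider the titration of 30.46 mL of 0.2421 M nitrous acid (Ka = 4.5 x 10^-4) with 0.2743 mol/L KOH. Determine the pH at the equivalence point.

n(HNO2) = 0.2421 x 0.03046 = 0.007374 mol; V(KOH) at equivalence = 0.007374/0.2743 = 0.02688 L.
At equivalence all the acid is converted to NO2-; total volume = 0.03046 + 0.02688 = 0.05734 L, so [NO2-] = 0.007374/0.05734 = 0.1286 M.
Kb = Kw/Ka = 1.0e-14 / 4.5 x 10^-4 = 2.22e-11.
[OH^-] = sqrt(Kb x [NO2-]) = sqrt(2.22e-11 x 0.1286) = 1.69e-6 M.
pOH = 5.77, so pH = 14.00 - 5.77 = 8.23.

8.23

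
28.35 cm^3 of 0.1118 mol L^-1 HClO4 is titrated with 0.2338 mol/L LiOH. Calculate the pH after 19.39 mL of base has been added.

n(acid) = 0.1118 x 0.02835 = 0.003170 mol; n(LiOH) added = 0.2338 x 0.01939 = 0.004533 mol.
Base is in excess by 0.004533 - 0.003170 = 0.001364 mol in a total volume of 0.04774 L.
[OH^-] = 0.001364/0.04774 = 0.02857 M, so pOH = 1.54 and pH = 14.00 - 1.54 = 12.46.

12.46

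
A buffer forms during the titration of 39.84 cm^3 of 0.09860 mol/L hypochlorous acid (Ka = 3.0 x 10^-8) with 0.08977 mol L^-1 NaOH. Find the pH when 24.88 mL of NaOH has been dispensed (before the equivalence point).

7.64

Initial n(HClO) = 0.09860 x 0.03984 = 0.003928 mol.
n(NaOH) added = 0.08977 x 0.02488 = 0.002233 mol, converting that many moles of HClO to ClO-.
Remaining n(HClO) = 0.001695 mol; n(ClO-) = 0.002233 mol.
By Henderson-Hasselbalch, pH = pKa + log([A^-]/[HA]) = 7.52 + log(0.002233/0.001695) = 7.52 + (+0.12) = 7.64.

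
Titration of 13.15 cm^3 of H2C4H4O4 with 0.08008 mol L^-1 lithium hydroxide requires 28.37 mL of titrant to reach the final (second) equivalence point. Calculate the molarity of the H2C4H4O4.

0.0864 M

n(LiOH) = 0.08008 x 0.02837 = 0.002272 mol.
At the final (second) equivalence point, 2 mol OH^- react per mol H2C4H4O4, so n(H2C4H4O4) = 0.002272 / 2 = 0.001136 mol.
[H2C4H4O4] = 0.001136 / 0.01315 L = 0.0864 M.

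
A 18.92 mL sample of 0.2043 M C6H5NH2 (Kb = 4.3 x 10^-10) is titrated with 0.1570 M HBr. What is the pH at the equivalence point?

n(C6H5NH2) = 0.2043 x 0.01892 = 0.003865 mol; V(HBr) at equivalence = 0.003865/0.1570 = 0.02462 L.
At equivalence the base is fully converted to C6H5NH3+; total volume = 0.04354 L, so [C6H5NH3+] = 0.003865/0.04354 = 0.08878 M.
Ka(C6H5NH3+) = Kw/Kb = 1.0e-14 / 4.3 x 10^-10 = 2.33e-5.
[H^+] = sqrt(Ka x [C6H5NH3+]) = sqrt(2.33e-5 x 0.08878) = 0.00144 M.
pH = -log(0.00144) = 2.84.

2.84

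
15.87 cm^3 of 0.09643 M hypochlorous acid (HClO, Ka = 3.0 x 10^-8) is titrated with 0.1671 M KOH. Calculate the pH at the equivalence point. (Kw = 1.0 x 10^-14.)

n(HClO) = 0.09643 x 0.01587 = 0.001530 mol; V(KOH) at equivalence = 0.001530/0.1671 = 0.009158 L.
At equivalence all the acid is converted to ClO-; total volume = 0.01587 + 0.009158 = 0.02503 L, so [ClO-] = 0.001530/0.02503 = 0.06114 M.
Kb = Kw/Ka = 1.0e-14 / 3.0 x 10^-8 = 3.33e-7.
[OH^-] = sqrt(Kb x [ClO-]) = sqrt(3.33e-7 x 0.06114) = 0.000143 M.
pOH = 3.85, so pH = 14.00 - 3.85 = 10.15.

10.15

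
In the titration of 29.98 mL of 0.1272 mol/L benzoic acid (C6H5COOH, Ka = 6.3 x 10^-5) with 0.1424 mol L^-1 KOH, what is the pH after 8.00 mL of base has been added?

3.83

Initial n(C6H5COOH) = 0.1272 x 0.02998 = 0.003813 mol.
n(KOH) added = 0.1424 x 0.008000 = 0.001139 mol, converting that many moles of C6H5COOH to C6H5COO-.
Remaining n(C6H5COOH) = 0.002674 mol; n(C6H5COO-) = 0.001139 mol.
By Henderson-Hasselbalch, pH = pKa + log([A^-]/[HA]) = 4.20 + log(0.001139/0.002674) = 4.20 + (-0.37) = 3.83.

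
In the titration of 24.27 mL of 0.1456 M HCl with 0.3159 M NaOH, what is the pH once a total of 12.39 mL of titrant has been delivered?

12.02

n(acid) = 0.1456 x 0.02427 = 0.003534 mol; n(NaOH) added = 0.3159 x 0.01239 = 0.003914 mol.
Base is in excess by 0.003914 - 0.003534 = 0.0003803 mol in a total volume of 0.03666 L.
[OH^-] = 0.0003803/0.03666 = 0.01037 M, so pOH = 1.98 and pH = 14.00 - 1.98 = 12.02.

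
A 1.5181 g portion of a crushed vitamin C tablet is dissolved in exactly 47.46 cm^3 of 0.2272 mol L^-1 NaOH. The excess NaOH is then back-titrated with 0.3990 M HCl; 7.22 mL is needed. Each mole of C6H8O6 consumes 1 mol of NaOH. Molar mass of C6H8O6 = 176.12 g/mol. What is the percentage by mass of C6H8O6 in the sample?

91.7%

Total n(NaOH) added = 0.2272 x 0.04746 = 0.01078 mol.
n(HCl) used = 0.3990 x 0.007220 = 0.002881 mol, which equals the excess n(NaOH).
So n(NaOH) consumed by the sample = 0.01078 - 0.002881 = 0.007902 mol.
n(C6H8O6) = 0.007902 / 1 = 0.007902 mol.
mass C6H8O6 = 0.007902 x 176.12 = 1.392 g, so %C6H8O6 = 1.392/1.5181 x 100 = 91.7%.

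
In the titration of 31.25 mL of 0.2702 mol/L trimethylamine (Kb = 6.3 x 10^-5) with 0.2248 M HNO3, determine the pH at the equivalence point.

5.36

n((CH3)3N) = 0.2702 x 0.03125 = 0.008444 mol; V(HNO3) at equivalence = 0.008444/0.2248 = 0.03756 L.
At equivalence the base is fully converted to (CH3)3NH+; total volume = 0.06881 L, so [(CH3)3NH+] = 0.008444/0.06881 = 0.1227 M.
Ka((CH3)3NH+) = Kw/Kb = 1.0e-14 / 6.3 x 10^-5 = 1.59e-10.
[H^+] = sqrt(Ka x [(CH3)3NH+]) = sqrt(1.59e-10 x 0.1227) = 4.41e-6 M.
pH = -log(4.41e-6) = 5.36.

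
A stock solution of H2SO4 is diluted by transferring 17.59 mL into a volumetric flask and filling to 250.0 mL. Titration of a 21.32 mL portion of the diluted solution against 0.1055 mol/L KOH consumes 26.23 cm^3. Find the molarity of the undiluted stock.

0.922 M

n(KOH) = 0.1055 x 0.02623 = 0.002767 mol.
n(H2SO4) in the aliquot = 0.002767 x 1/2 = 0.001384 mol.
[diluted H2SO4] = 0.001384 / 0.02132 = 0.06490 M.
Dilution factor = 250.0/17.59 = 14.21, so [stock] = 0.06490 x 14.21 = 0.922 M.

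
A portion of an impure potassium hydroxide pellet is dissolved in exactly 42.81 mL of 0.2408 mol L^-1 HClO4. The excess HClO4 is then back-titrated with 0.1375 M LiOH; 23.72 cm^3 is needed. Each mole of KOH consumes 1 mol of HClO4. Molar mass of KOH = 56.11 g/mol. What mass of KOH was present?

Total n(HClO4) added = 0.2408 x 0.04281 = 0.01031 mol.
n(LiOH) used = 0.1375 x 0.02372 = 0.003262 mol, which equals the excess n(HClO4).
So n(HClO4) consumed by the sample = 0.01031 - 0.003262 = 0.007047 mol.
n(KOH) = 0.007047 / 1 = 0.007047 mol.
mass = 0.007047 mol x 56.11 g/mol = 0.395 g.

0.395 g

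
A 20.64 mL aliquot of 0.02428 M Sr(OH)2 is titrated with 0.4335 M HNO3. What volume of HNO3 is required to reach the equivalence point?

2.31 mL

n(Sr(OH)2) = 0.02428 mol/L x 0.02064 L = 0.0005011 mol.
The neutralisation is 1 Sr(OH)2 : 2 HNO3, so n(HNO3) = 0.0005011 x 2/1 = 0.001002 mol.
V(HNO3) = 0.001002 / 0.4335 = 0.002312 L = 2.31 mL.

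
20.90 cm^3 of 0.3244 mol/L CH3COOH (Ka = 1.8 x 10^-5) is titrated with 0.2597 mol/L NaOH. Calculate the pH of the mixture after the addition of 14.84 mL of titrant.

4.86

Initial n(CH3COOH) = 0.3244 x 0.02090 = 0.006780 mol.
n(NaOH) added = 0.2597 x 0.01484 = 0.003854 mol, converting that many moles of CH3COOH to CH3COO-.
Remaining n(CH3COOH) = 0.002926 mol; n(CH3COO-) = 0.003854 mol.
By Henderson-Hasselbalch, pH = pKa + log([A^-]/[HA]) = 4.74 + log(0.003854/0.002926) = 4.74 + (+0.12) = 4.86.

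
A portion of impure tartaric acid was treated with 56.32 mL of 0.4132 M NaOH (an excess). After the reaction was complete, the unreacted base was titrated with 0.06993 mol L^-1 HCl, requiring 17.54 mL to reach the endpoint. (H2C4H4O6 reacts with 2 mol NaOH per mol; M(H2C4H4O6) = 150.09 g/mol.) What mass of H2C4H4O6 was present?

1.65 g

Total n(NaOH) added = 0.4132 x 0.05632 = 0.02327 mol.
n(HCl) used = 0.06993 x 0.01754 = 0.001227 mol, which equals the excess n(NaOH).
So n(NaOH) consumed by the sample = 0.02327 - 0.001227 = 0.02204 mol.
n(H2C4H4O6) = 0.02204 / 2 = 0.01102 mol.
mass = 0.01102 mol x 150.09 g/mol = 1.65 g.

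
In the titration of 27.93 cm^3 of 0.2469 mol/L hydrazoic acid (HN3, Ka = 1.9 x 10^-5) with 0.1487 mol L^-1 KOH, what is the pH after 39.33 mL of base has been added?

Initial n(HN3) = 0.2469 x 0.02793 = 0.006896 mol.
n(KOH) added = 0.1487 x 0.03933 = 0.005848 mol, converting that many moles of HN3 to N3-.
Remaining n(HN3) = 0.001048 mol; n(N3-) = 0.005848 mol.
By Henderson-Hasselbalch, pH = pKa + log([A^-]/[HA]) = 4.72 + log(0.005848/0.001048) = 4.72 + (+0.75) = 5.47.

5.47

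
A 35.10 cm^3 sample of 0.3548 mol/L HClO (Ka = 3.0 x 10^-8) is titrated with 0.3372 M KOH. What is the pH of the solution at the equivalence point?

10.38

n(HClO) = 0.3548 x 0.03510 = 0.01245 mol; V(KOH) at equivalence = 0.01245/0.3372 = 0.03693 L.
At equivalence all the acid is converted to ClO-; total volume = 0.03510 + 0.03693 = 0.07203 L, so [ClO-] = 0.01245/0.07203 = 0.1729 M.
Kb = Kw/Ka = 1.0e-14 / 3.0 x 10^-8 = 3.33e-7.
[OH^-] = sqrt(Kb x [ClO-]) = sqrt(3.33e-7 x 0.1729) = 0.000240 M.
pOH = 3.62, so pH = 14.00 - 3.62 = 10.38.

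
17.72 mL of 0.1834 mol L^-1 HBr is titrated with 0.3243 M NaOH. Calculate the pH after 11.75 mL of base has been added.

12.28

n(acid) = 0.1834 x 0.01772 = 0.003250 mol; n(NaOH) added = 0.3243 x 0.01175 = 0.003811 mol.
Base is in excess by 0.003811 - 0.003250 = 0.0005607 mol in a total volume of 0.02947 L.
[OH^-] = 0.0005607/0.02947 = 0.01903 M, so pOH = 1.72 and pH = 14.00 - 1.72 = 12.28.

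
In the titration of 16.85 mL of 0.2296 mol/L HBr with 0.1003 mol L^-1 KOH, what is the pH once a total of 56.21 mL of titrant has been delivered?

n(acid) = 0.2296 x 0.01685 = 0.003869 mol; n(KOH) added = 0.1003 x 0.05621 = 0.005638 mol.
Base is in excess by 0.005638 - 0.003869 = 0.001769 mol in a total volume of 0.07306 L.
[OH^-] = 0.001769/0.07306 = 0.02421 M, so pOH = 1.62 and pH = 14.00 - 1.62 = 12.38.

12.38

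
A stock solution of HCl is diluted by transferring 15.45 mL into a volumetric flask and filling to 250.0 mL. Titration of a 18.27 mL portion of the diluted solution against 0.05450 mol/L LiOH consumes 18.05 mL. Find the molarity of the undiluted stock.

0.871 M

n(LiOH) = 0.05450 x 0.01805 = 0.0009837 mol.
n(HCl) in the aliquot = 0.0009837 mol.
[diluted HCl] = 0.0009837 / 0.01827 = 0.05384 M.
Dilution factor = 250.0/15.45 = 16.18, so [stock] = 0.05384 x 16.18 = 0.871 M.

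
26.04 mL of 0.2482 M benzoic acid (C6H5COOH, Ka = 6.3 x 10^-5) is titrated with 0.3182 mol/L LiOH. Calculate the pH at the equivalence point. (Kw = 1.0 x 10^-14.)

8.67

n(C6H5COOH) = 0.2482 x 0.02604 = 0.006463 mol; V(LiOH) at equivalence = 0.006463/0.3182 = 0.02031 L.
At equivalence all the acid is converted to C6H5COO-; total volume = 0.02604 + 0.02031 = 0.04635 L, so [C6H5COO-] = 0.006463/0.04635 = 0.1394 M.
Kb = Kw/Ka = 1.0e-14 / 6.3 x 10^-5 = 1.59e-10.
[OH^-] = sqrt(Kb x [C6H5COO-]) = sqrt(1.59e-10 x 0.1394) = 4.70e-6 M.
pOH = 5.33, so pH = 14.00 - 5.33 = 8.67.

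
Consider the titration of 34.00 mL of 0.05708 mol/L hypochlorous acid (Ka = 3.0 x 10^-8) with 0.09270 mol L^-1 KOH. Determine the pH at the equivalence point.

10.04

n(HClO) = 0.05708 x 0.03400 = 0.001941 mol; V(KOH) at equivalence = 0.001941/0.09270 = 0.02094 L.
At equivalence all the acid is converted to ClO-; total volume = 0.03400 + 0.02094 = 0.05494 L, so [ClO-] = 0.001941/0.05494 = 0.03533 M.
Kb = Kw/Ka = 1.0e-14 / 3.0 x 10^-8 = 3.33e-7.
[OH^-] = sqrt(Kb x [ClO-]) = sqrt(3.33e-7 x 0.03533) = 0.000109 M.
pOH = 3.96, so pH = 14.00 - 3.96 = 10.04.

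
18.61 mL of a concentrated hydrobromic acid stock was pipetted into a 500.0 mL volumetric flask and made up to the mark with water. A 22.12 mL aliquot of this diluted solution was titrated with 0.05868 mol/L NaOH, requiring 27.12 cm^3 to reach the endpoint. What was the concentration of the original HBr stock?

n(NaOH) = 0.05868 x 0.02712 = 0.001591 mol.
n(HBr) in the aliquot = 0.001591 mol.
[diluted HBr] = 0.001591 / 0.02212 = 0.07194 M.
Dilution factor = 500.0/18.61 = 26.87, so [stock] = 0.07194 x 26.87 = 1.93 M.

1.93 M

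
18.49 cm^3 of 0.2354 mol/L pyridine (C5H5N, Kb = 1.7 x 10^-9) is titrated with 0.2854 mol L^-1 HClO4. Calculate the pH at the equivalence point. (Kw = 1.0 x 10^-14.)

3.06

n(C5H5N) = 0.2354 x 0.01849 = 0.004353 mol; V(HClO4) at equivalence = 0.004353/0.2854 = 0.01525 L.
At equivalence the base is fully converted to C5H5NH+; total volume = 0.03374 L, so [C5H5NH+] = 0.004353/0.03374 = 0.1290 M.
Ka(C5H5NH+) = Kw/Kb = 1.0e-14 / 1.7 x 10^-9 = 5.88e-6.
[H^+] = sqrt(Ka x [C5H5NH+]) = sqrt(5.88e-6 x 0.1290) = 0.000871 M.
pH = -log(0.000871) = 3.06.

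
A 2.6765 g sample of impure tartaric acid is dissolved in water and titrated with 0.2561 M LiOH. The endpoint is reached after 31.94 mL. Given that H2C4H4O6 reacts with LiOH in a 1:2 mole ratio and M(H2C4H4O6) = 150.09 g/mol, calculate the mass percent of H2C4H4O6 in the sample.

n(LiOH) = 0.2561 x 0.03194 = 0.008180 mol.
n(H2C4H4O6) = 0.008180 / 2 = 0.004090 mol.
mass of H2C4H4O6 = 0.004090 x 150.09 = 0.6139 g.
% purity = 0.6139 / 2.6765 x 100 = 22.9%.

22.9%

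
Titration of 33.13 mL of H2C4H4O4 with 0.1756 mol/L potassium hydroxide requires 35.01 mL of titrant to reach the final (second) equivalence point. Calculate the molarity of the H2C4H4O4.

0.0928 M

n(KOH) = 0.1756 x 0.03501 = 0.006148 mol.
At the final (second) equivalence point, 2 mol OH^- react per mol H2C4H4O4, so n(H2C4H4O4) = 0.006148 / 2 = 0.003074 mol.
[H2C4H4O4] = 0.003074 / 0.03313 L = 0.0928 M.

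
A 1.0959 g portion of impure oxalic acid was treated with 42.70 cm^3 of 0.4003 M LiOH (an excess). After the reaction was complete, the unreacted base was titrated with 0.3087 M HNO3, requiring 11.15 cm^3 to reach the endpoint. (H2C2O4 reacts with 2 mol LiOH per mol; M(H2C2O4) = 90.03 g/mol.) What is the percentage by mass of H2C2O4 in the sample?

Total n(LiOH) added = 0.4003 x 0.04270 = 0.01709 mol.
n(HNO3) used = 0.3087 x 0.01115 = 0.003442 mol, which equals the excess n(LiOH).
So n(LiOH) consumed by the sample = 0.01709 - 0.003442 = 0.01365 mol.
n(H2C2O4) = 0.01365 / 2 = 0.006825 mol.
mass H2C2O4 = 0.006825 x 90.03 = 0.6145 g, so %H2C2O4 = 0.6145/1.0959 x 100 = 56.1%.

56.1%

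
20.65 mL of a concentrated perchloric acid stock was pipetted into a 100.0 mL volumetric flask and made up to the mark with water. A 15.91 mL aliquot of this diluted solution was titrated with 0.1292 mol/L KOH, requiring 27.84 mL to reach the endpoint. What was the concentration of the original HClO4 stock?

1.09 M

n(KOH) = 0.1292 x 0.02784 = 0.003597 mol.
n(HClO4) in the aliquot = 0.003597 mol.
[diluted HClO4] = 0.003597 / 0.01591 = 0.2261 M.
Dilution factor = 100.0/20.65 = 4.843, so [stock] = 0.2261 x 4.843 = 1.09 M.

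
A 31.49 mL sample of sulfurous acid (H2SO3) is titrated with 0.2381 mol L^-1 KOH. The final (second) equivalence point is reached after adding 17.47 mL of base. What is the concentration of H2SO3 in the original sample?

0.0660 M

n(KOH) = 0.2381 x 0.01747 = 0.004160 mol.
At the final (second) equivalence point, 2 mol OH^- react per mol H2SO3, so n(H2SO3) = 0.004160 / 2 = 0.002080 mol.
[H2SO3] = 0.002080 / 0.03149 L = 0.0660 M.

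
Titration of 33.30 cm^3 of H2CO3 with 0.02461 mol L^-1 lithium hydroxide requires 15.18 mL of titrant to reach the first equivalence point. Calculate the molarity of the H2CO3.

0.0112 M

n(LiOH) = 0.02461 x 0.01518 = 0.0003736 mol.
At the first equivalence point, 1 mol OH^- react per mol H2CO3, so n(H2CO3) = 0.0003736 / 1 = 0.0003736 mol.
[H2CO3] = 0.0003736 / 0.03330 L = 0.0112 M.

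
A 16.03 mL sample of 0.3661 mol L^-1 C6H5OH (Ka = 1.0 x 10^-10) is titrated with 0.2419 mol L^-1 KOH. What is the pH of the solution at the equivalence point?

11.58

n(C6H5OH) = 0.3661 x 0.01603 = 0.005869 mol; V(KOH) at equivalence = 0.005869/0.2419 = 0.02426 L.
At equivalence all the acid is converted to C6H5O-; total volume = 0.01603 + 0.02426 = 0.04029 L, so [C6H5O-] = 0.005869/0.04029 = 0.1457 M.
Kb = Kw/Ka = 1.0e-14 / 1.0 x 10^-10 = 0.000100.
[OH^-] = sqrt(Kb x [C6H5O-]) = sqrt(0.000100 x 0.1457) = 0.00382 M.
pOH = 2.42, so pH = 14.00 - 2.42 = 11.58.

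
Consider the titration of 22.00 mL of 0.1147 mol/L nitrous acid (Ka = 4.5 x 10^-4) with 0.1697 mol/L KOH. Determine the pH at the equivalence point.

8.09

n(HNO2) = 0.1147 x 0.02200 = 0.002523 mol; V(KOH) at equivalence = 0.002523/0.1697 = 0.01487 L.
At equivalence all the acid is converted to NO2-; total volume = 0.02200 + 0.01487 = 0.03687 L, so [NO2-] = 0.002523/0.03687 = 0.06844 M.
Kb = Kw/Ka = 1.0e-14 / 4.5 x 10^-4 = 2.22e-11.
[OH^-] = sqrt(Kb x [NO2-]) = sqrt(2.22e-11 x 0.06844) = 1.23e-6 M.
pOH = 5.91, so pH = 14.00 - 5.91 = 8.09.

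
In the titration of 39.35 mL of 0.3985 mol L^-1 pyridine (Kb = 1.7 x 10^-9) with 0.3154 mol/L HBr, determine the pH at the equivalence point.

2.99

n(C5H5N) = 0.3985 x 0.03935 = 0.01568 mol; V(HBr) at equivalence = 0.01568/0.3154 = 0.04972 L.
At equivalence the base is fully converted to C5H5NH+; total volume = 0.08907 L, so [C5H5NH+] = 0.01568/0.08907 = 0.1761 M.
Ka(C5H5NH+) = Kw/Kb = 1.0e-14 / 1.7 x 10^-9 = 5.88e-6.
[H^+] = sqrt(Ka x [C5H5NH+]) = sqrt(5.88e-6 x 0.1761) = 0.00102 M.
pH = -log(0.00102) = 2.99.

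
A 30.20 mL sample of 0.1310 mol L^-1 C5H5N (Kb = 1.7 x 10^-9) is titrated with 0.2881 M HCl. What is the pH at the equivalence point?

n(C5H5N) = 0.1310 x 0.03020 = 0.003956 mol; V(HCl) at equivalence = 0.003956/0.2881 = 0.01373 L.
At equivalence the base is fully converted to C5H5NH+; total volume = 0.04393 L, so [C5H5NH+] = 0.003956/0.04393 = 0.09005 M.
Ka(C5H5NH+) = Kw/Kb = 1.0e-14 / 1.7 x 10^-9 = 5.88e-6.
[H^+] = sqrt(Ka x [C5H5NH+]) = sqrt(5.88e-6 x 0.09005) = 0.000728 M.
pH = -log(0.000728) = 3.14.

3.14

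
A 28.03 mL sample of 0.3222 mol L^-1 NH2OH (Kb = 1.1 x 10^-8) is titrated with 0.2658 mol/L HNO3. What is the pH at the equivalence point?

n(NH2OH) = 0.3222 x 0.02803 = 0.009031 mol; V(HNO3) at equivalence = 0.009031/0.2658 = 0.03398 L.
At equivalence the base is fully converted to NH3OH+; total volume = 0.06201 L, so [NH3OH+] = 0.009031/0.06201 = 0.1456 M.
Ka(NH3OH+) = Kw/Kb = 1.0e-14 / 1.1 x 10^-8 = 9.09e-7.
[H^+] = sqrt(Ka x [NH3OH+]) = sqrt(9.09e-7 x 0.1456) = 0.000364 M.
pH = -log(0.000364) = 3.44.

3.44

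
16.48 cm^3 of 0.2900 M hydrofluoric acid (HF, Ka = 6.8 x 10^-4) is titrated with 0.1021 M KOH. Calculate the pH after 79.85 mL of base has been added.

n(acid) = 0.2900 x 0.01648 = 0.004779 mol; n(KOH) added = 0.1021 x 0.07985 = 0.008153 mol.
Base is in excess by 0.008153 - 0.004779 = 0.003373 mol in a total volume of 0.09633 L.
[OH^-] = 0.003373/0.09633 = 0.03502 M, so pOH = 1.46 and pH = 14.00 - 1.46 = 12.54.

12.54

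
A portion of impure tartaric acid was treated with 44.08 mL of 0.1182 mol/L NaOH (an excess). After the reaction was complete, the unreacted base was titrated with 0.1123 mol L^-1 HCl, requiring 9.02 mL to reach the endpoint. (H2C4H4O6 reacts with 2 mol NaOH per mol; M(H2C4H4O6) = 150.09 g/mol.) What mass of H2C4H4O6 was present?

Total n(NaOH) added = 0.1182 x 0.04408 = 0.005210 mol.
n(HCl) used = 0.1123 x 0.009020 = 0.001013 mol, which equals the excess n(NaOH).
So n(NaOH) consumed by the sample = 0.005210 - 0.001013 = 0.004197 mol.
n(H2C4H4O6) = 0.004197 / 2 = 0.002099 mol.
mass = 0.002099 mol x 150.09 g/mol = 0.315 g.

0.315 g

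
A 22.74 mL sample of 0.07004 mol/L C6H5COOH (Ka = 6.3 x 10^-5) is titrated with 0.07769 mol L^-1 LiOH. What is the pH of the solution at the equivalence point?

n(C6H5COOH) = 0.07004 x 0.02274 = 0.001593 mol; V(LiOH) at equivalence = 0.001593/0.07769 = 0.02050 L.
At equivalence all the acid is converted to C6H5COO-; total volume = 0.02274 + 0.02050 = 0.04324 L, so [C6H5COO-] = 0.001593/0.04324 = 0.03683 M.
Kb = Kw/Ka = 1.0e-14 / 6.3 x 10^-5 = 1.59e-10.
[OH^-] = sqrt(Kb x [C6H5COO-]) = sqrt(1.59e-10 x 0.03683) = 2.42e-6 M.
pOH = 5.62, so pH = 14.00 - 5.62 = 8.38.

8.38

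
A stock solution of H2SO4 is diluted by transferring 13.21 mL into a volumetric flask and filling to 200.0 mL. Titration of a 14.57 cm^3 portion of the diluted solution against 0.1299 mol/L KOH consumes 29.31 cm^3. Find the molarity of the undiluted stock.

n(KOH) = 0.1299 x 0.02931 = 0.003807 mol.
n(H2SO4) in the aliquot = 0.003807 x 1/2 = 0.001904 mol.
[diluted H2SO4] = 0.001904 / 0.01457 = 0.1307 M.
Dilution factor = 200.0/13.21 = 15.14, so [stock] = 0.1307 x 15.14 = 1.98 M.

1.98 M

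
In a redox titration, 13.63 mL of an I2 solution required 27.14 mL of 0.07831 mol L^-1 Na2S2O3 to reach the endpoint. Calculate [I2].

0.0780 M

n(Na2S2O3) = 0.07831 x 0.02714 = 0.002125 mol.
From the balanced equation, 2 mol Na2S2O3 reacts with 1 mol I2, so n(I2) = 0.002125 x 1/2 = 0.001063 mol.
[I2] = 0.001063 / 0.01363 L = 0.0780 M.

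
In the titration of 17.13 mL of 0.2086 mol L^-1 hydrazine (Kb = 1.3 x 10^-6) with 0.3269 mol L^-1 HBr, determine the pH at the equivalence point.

n(N2H4) = 0.2086 x 0.01713 = 0.003573 mol; V(HBr) at equivalence = 0.003573/0.3269 = 0.01093 L.
At equivalence the base is fully converted to N2H5+; total volume = 0.02806 L, so [N2H5+] = 0.003573/0.02806 = 0.1273 M.
Ka(N2H5+) = Kw/Kb = 1.0e-14 / 1.3 x 10^-6 = 7.69e-9.
[H^+] = sqrt(Ka x [N2H5+]) = sqrt(7.69e-9 x 0.1273) = 3.13e-5 M.
pH = -log(3.13e-5) = 4.50.

4.50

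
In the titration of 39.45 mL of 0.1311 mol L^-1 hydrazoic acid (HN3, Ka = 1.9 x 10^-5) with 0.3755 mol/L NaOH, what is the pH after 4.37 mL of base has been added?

Initial n(HN3) = 0.1311 x 0.03945 = 0.005172 mol.
n(NaOH) added = 0.3755 x 0.004370 = 0.001641 mol, converting that many moles of HN3 to N3-.
Remaining n(HN3) = 0.003531 mol; n(N3-) = 0.001641 mol.
By Henderson-Hasselbalch, pH = pKa + log([A^-]/[HA]) = 4.72 + log(0.001641/0.003531) = 4.72 + (-0.33) = 4.39.

4.39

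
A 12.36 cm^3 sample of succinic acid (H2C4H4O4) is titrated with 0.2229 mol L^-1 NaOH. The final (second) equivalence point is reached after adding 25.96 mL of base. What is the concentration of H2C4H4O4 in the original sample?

0.234 M

n(NaOH) = 0.2229 x 0.02596 = 0.005786 mol.
At the final (second) equivalence point, 2 mol OH^- react per mol H2C4H4O4, so n(H2C4H4O4) = 0.005786 / 2 = 0.002893 mol.
[H2C4H4O4] = 0.002893 / 0.01236 L = 0.234 M.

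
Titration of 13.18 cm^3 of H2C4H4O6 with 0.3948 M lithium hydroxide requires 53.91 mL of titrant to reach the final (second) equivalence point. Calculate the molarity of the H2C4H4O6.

n(LiOH) = 0.3948 x 0.05391 = 0.02128 mol.
At the final (second) equivalence point, 2 mol OH^- react per mol H2C4H4O6, so n(H2C4H4O6) = 0.02128 / 2 = 0.01064 mol.
[H2C4H4O6] = 0.01064 / 0.01318 L = 0.807 M.

0.807 M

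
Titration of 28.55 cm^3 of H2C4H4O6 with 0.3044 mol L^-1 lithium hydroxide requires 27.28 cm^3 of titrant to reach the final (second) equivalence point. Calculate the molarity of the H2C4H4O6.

0.145 M

n(LiOH) = 0.3044 x 0.02728 = 0.008304 mol.
At the final (second) equivalence point, 2 mol OH^- react per mol H2C4H4O6, so n(H2C4H4O6) = 0.008304 / 2 = 0.004152 mol.
[H2C4H4O6] = 0.004152 / 0.02855 L = 0.145 M.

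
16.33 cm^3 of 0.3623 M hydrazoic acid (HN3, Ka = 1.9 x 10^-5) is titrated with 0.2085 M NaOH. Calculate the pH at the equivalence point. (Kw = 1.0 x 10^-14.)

8.92

n(HN3) = 0.3623 x 0.01633 = 0.005916 mol; V(NaOH) at equivalence = 0.005916/0.2085 = 0.02838 L.
At equivalence all the acid is converted to N3-; total volume = 0.01633 + 0.02838 = 0.04471 L, so [N3-] = 0.005916/0.04471 = 0.1323 M.
Kb = Kw/Ka = 1.0e-14 / 1.9 x 10^-5 = 5.26e-10.
[OH^-] = sqrt(Kb x [N3-]) = sqrt(5.26e-10 x 0.1323) = 8.35e-6 M.
pOH = 5.08, so pH = 14.00 - 5.08 = 8.92.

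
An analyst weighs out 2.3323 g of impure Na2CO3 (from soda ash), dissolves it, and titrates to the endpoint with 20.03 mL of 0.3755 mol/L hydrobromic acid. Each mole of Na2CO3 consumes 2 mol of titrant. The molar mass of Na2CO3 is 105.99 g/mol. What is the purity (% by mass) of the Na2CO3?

17.1%

n(HBr) = 0.3755 x 0.02003 = 0.007521 mol.
n(Na2CO3) = 0.007521 / 2 = 0.003761 mol.
mass of Na2CO3 = 0.003761 x 105.99 = 0.3986 g.
% purity = 0.3986 / 2.3323 x 100 = 17.1%.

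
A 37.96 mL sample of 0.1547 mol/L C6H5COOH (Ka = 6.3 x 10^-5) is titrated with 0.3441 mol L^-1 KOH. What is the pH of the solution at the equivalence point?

8.61

n(C6H5COOH) = 0.1547 x 0.03796 = 0.005872 mol; V(KOH) at equivalence = 0.005872/0.3441 = 0.01707 L.
At equivalence all the acid is converted to C6H5COO-; total volume = 0.03796 + 0.01707 = 0.05503 L, so [C6H5COO-] = 0.005872/0.05503 = 0.1067 M.
Kb = Kw/Ka = 1.0e-14 / 6.3 x 10^-5 = 1.59e-10.
[OH^-] = sqrt(Kb x [C6H5COO-]) = sqrt(1.59e-10 x 0.1067) = 4.12e-6 M.
pOH = 5.39, so pH = 14.00 - 5.39 = 8.61.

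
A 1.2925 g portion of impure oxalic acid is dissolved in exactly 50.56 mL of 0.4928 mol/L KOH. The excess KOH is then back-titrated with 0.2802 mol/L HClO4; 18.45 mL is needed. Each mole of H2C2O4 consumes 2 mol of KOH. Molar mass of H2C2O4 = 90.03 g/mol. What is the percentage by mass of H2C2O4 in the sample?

Total n(KOH) added = 0.4928 x 0.05056 = 0.02492 mol.
n(HClO4) used = 0.2802 x 0.01845 = 0.005170 mol, which equals the excess n(KOH).
So n(KOH) consumed by the sample = 0.02492 - 0.005170 = 0.01975 mol.
n(H2C2O4) = 0.01975 / 2 = 0.009873 mol.
mass H2C2O4 = 0.009873 x 90.03 = 0.8889 g, so %H2C2O4 = 0.8889/1.2925 x 100 = 68.8%.

68.8%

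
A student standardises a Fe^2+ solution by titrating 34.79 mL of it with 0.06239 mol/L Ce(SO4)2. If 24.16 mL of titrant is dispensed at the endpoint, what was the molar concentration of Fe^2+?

n(Ce(SO4)2) = 0.06239 x 0.02416 = 0.001507 mol.
From the balanced equation, 1 mol Ce(SO4)2 reacts with 1 mol Fe^2+, so n(Fe^2+) = 0.001507 x 1/1 = 0.001507 mol.
[Fe^2+] = 0.001507 / 0.03479 L = 0.0433 M.

0.0433 M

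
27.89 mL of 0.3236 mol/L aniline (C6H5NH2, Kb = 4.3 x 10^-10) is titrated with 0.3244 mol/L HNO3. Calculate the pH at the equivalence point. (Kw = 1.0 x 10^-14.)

2.71

n(C6H5NH2) = 0.3236 x 0.02789 = 0.009025 mol; V(HNO3) at equivalence = 0.009025/0.3244 = 0.02782 L.
At equivalence the base is fully converted to C6H5NH3+; total volume = 0.05571 L, so [C6H5NH3+] = 0.009025/0.05571 = 0.1620 M.
Ka(C6H5NH3+) = Kw/Kb = 1.0e-14 / 4.3 x 10^-10 = 2.33e-5.
[H^+] = sqrt(Ka x [C6H5NH3+]) = sqrt(2.33e-5 x 0.1620) = 0.00194 M.
pH = -log(0.00194) = 2.71.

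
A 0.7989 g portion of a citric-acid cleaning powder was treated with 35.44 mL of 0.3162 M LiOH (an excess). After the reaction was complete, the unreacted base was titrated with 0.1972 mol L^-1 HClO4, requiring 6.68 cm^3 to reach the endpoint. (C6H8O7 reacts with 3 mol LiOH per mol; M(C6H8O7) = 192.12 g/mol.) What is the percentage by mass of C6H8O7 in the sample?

Total n(LiOH) added = 0.3162 x 0.03544 = 0.01121 mol.
n(HClO4) used = 0.1972 x 0.006680 = 0.001317 mol, which equals the excess n(LiOH).
So n(LiOH) consumed by the sample = 0.01121 - 0.001317 = 0.009889 mol.
n(C6H8O7) = 0.009889 / 3 = 0.003296 mol.
mass C6H8O7 = 0.003296 x 192.12 = 0.6333 g, so %C6H8O7 = 0.6333/0.7989 x 100 = 79.3%.

79.3%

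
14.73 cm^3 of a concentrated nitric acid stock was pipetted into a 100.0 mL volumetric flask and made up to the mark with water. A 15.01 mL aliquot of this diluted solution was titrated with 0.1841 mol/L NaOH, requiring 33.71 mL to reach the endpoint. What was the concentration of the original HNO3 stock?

n(NaOH) = 0.1841 x 0.03371 = 0.006206 mol.
n(HNO3) in the aliquot = 0.006206 mol.
[diluted HNO3] = 0.006206 / 0.01501 = 0.4135 M.
Dilution factor = 100.0/14.73 = 6.789, so [stock] = 0.4135 x 6.789 = 2.81 M.

2.81 M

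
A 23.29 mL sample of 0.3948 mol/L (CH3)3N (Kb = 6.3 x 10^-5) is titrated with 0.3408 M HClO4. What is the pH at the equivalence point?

n((CH3)3N) = 0.3948 x 0.02329 = 0.009195 mol; V(HClO4) at equivalence = 0.009195/0.3408 = 0.02698 L.
At equivalence the base is fully converted to (CH3)3NH+; total volume = 0.05027 L, so [(CH3)3NH+] = 0.009195/0.05027 = 0.1829 M.
Ka((CH3)3NH+) = Kw/Kb = 1.0e-14 / 6.3 x 10^-5 = 1.59e-10.
[H^+] = sqrt(Ka x [(CH3)3NH+]) = sqrt(1.59e-10 x 0.1829) = 5.39e-6 M.
pH = -log(5.39e-6) = 5.27.

5.27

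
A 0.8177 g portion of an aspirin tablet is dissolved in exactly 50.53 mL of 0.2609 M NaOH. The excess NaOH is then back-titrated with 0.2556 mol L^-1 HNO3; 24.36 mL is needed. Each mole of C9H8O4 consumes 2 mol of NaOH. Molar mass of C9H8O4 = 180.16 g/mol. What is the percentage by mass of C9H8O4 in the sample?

Total n(NaOH) added = 0.2609 x 0.05053 = 0.01318 mol.
n(HNO3) used = 0.2556 x 0.02436 = 0.006226 mol, which equals the excess n(NaOH).
So n(NaOH) consumed by the sample = 0.01318 - 0.006226 = 0.006957 mol.
n(C9H8O4) = 0.006957 / 2 = 0.003478 mol.
mass C9H8O4 = 0.003478 x 180.16 = 0.6267 g, so %C9H8O4 = 0.6267/0.8177 x 100 = 76.6%.

76.6%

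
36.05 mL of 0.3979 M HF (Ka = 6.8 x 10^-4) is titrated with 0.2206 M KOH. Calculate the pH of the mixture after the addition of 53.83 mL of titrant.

3.85

Initial n(HF) = 0.3979 x 0.03605 = 0.01434 mol.
n(KOH) added = 0.2206 x 0.05383 = 0.01187 mol, converting that many moles of HF to F-.
Remaining n(HF) = 0.002469 mol; n(F-) = 0.01187 mol.
By Henderson-Hasselbalch, pH = pKa + log([A^-]/[HA]) = 3.17 + log(0.01187/0.002469) = 3.17 + (+0.68) = 3.85.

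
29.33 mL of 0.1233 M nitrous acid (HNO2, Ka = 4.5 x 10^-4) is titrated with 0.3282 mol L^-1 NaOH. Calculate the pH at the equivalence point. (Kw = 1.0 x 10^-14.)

n(HNO2) = 0.1233 x 0.02933 = 0.003616 mol; V(NaOH) at equivalence = 0.003616/0.3282 = 0.01102 L.
At equivalence all the acid is converted to NO2-; total volume = 0.02933 + 0.01102 = 0.04035 L, so [NO2-] = 0.003616/0.04035 = 0.08963 M.
Kb = Kw/Ka = 1.0e-14 / 4.5 x 10^-4 = 2.22e-11.
[OH^-] = sqrt(Kb x [NO2-]) = sqrt(2.22e-11 x 0.08963) = 1.41e-6 M.
pOH = 5.85, so pH = 14.00 - 5.85 = 8.15.

8.15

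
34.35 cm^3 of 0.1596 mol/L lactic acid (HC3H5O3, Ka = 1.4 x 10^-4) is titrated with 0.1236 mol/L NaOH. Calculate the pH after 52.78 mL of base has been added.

n(acid) = 0.1596 x 0.03435 = 0.005482 mol; n(NaOH) added = 0.1236 x 0.05278 = 0.006524 mol.
Base is in excess by 0.006524 - 0.005482 = 0.001041 mol in a total volume of 0.08713 L.
[OH^-] = 0.001041/0.08713 = 0.01195 M, so pOH = 1.92 and pH = 14.00 - 1.92 = 12.08.

12.08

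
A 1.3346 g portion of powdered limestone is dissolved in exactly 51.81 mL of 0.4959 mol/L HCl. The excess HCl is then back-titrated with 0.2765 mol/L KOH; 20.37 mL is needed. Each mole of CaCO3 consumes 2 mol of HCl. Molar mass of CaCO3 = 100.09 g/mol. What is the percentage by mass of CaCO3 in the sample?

75.2%

Total n(HCl) added = 0.4959 x 0.05181 = 0.02569 mol.
n(KOH) used = 0.2765 x 0.02037 = 0.005632 mol, which equals the excess n(HCl).
So n(HCl) consumed by the sample = 0.02569 - 0.005632 = 0.02006 mol.
n(CaCO3) = 0.02006 / 2 = 0.01003 mol.
mass CaCO3 = 0.01003 x 100.09 = 1.004 g, so %CaCO3 = 1.004/1.3346 x 100 = 75.2%.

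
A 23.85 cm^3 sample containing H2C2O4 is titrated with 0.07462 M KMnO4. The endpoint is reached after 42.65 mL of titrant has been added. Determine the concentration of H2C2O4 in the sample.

0.334 M

n(KMnO4) = 0.07462 x 0.04265 = 0.003183 mol.
From the balanced equation, 2 mol KMnO4 reacts with 5 mol H2C2O4, so n(H2C2O4) = 0.003183 x 5/2 = 0.007956 mol.
[H2C2O4] = 0.007956 / 0.02385 L = 0.334 M.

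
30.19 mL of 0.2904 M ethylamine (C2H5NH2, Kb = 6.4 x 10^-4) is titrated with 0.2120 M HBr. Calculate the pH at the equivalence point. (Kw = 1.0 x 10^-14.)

5.86

n(C2H5NH2) = 0.2904 x 0.03019 = 0.008767 mol; V(HBr) at equivalence = 0.008767/0.2120 = 0.04135 L.
At equivalence the base is fully converted to C2H5NH3+; total volume = 0.07154 L, so [C2H5NH3+] = 0.008767/0.07154 = 0.1225 M.
Ka(C2H5NH3+) = Kw/Kb = 1.0e-14 / 6.4 x 10^-4 = 1.56e-11.
[H^+] = sqrt(Ka x [C2H5NH3+]) = sqrt(1.56e-11 x 0.1225) = 1.38e-6 M.
pH = -log(1.38e-6) = 5.86.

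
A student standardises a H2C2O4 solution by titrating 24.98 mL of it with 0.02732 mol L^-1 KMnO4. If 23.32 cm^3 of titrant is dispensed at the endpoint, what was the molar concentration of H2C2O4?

0.0638 M

n(KMnO4) = 0.02732 x 0.02332 = 0.0006371 mol.
From the balanced equation, 2 mol KMnO4 reacts with 5 mol H2C2O4, so n(H2C2O4) = 0.0006371 x 5/2 = 0.001593 mol.
[H2C2O4] = 0.001593 / 0.02498 L = 0.0638 M.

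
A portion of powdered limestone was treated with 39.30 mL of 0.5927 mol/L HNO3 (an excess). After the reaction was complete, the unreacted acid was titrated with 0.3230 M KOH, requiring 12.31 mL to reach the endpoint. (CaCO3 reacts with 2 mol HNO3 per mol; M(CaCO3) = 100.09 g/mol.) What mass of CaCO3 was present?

Total n(HNO3) added = 0.5927 x 0.03930 = 0.02329 mol.
n(KOH) used = 0.3230 x 0.01231 = 0.003976 mol, which equals the excess n(HNO3).
So n(HNO3) consumed by the sample = 0.02329 - 0.003976 = 0.01932 mol.
n(CaCO3) = 0.01932 / 2 = 0.009658 mol.
mass = 0.009658 mol x 100.09 g/mol = 0.967 g.

0.967 g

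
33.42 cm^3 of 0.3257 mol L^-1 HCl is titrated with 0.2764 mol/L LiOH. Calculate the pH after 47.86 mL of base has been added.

n(acid) = 0.3257 x 0.03342 = 0.01088 mol; n(LiOH) added = 0.2764 x 0.04786 = 0.01323 mol.
Base is in excess by 0.01323 - 0.01088 = 0.002344 mol in a total volume of 0.08128 L.
[OH^-] = 0.002344/0.08128 = 0.02883 M, so pOH = 1.54 and pH = 14.00 - 1.54 = 12.46.

12.46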